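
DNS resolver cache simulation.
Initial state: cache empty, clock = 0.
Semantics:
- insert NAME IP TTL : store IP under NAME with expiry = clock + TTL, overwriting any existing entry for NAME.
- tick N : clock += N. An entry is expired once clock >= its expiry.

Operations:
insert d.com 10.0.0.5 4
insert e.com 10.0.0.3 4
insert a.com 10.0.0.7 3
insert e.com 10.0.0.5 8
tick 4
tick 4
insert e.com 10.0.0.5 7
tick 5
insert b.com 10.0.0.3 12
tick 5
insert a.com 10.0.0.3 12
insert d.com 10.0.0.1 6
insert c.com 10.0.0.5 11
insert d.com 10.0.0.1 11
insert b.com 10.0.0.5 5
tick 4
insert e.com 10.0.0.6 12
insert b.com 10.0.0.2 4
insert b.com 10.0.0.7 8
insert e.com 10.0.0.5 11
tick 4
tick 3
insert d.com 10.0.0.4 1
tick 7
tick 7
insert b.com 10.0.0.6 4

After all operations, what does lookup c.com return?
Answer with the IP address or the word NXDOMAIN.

Op 1: insert d.com -> 10.0.0.5 (expiry=0+4=4). clock=0
Op 2: insert e.com -> 10.0.0.3 (expiry=0+4=4). clock=0
Op 3: insert a.com -> 10.0.0.7 (expiry=0+3=3). clock=0
Op 4: insert e.com -> 10.0.0.5 (expiry=0+8=8). clock=0
Op 5: tick 4 -> clock=4. purged={a.com,d.com}
Op 6: tick 4 -> clock=8. purged={e.com}
Op 7: insert e.com -> 10.0.0.5 (expiry=8+7=15). clock=8
Op 8: tick 5 -> clock=13.
Op 9: insert b.com -> 10.0.0.3 (expiry=13+12=25). clock=13
Op 10: tick 5 -> clock=18. purged={e.com}
Op 11: insert a.com -> 10.0.0.3 (expiry=18+12=30). clock=18
Op 12: insert d.com -> 10.0.0.1 (expiry=18+6=24). clock=18
Op 13: insert c.com -> 10.0.0.5 (expiry=18+11=29). clock=18
Op 14: insert d.com -> 10.0.0.1 (expiry=18+11=29). clock=18
Op 15: insert b.com -> 10.0.0.5 (expiry=18+5=23). clock=18
Op 16: tick 4 -> clock=22.
Op 17: insert e.com -> 10.0.0.6 (expiry=22+12=34). clock=22
Op 18: insert b.com -> 10.0.0.2 (expiry=22+4=26). clock=22
Op 19: insert b.com -> 10.0.0.7 (expiry=22+8=30). clock=22
Op 20: insert e.com -> 10.0.0.5 (expiry=22+11=33). clock=22
Op 21: tick 4 -> clock=26.
Op 22: tick 3 -> clock=29. purged={c.com,d.com}
Op 23: insert d.com -> 10.0.0.4 (expiry=29+1=30). clock=29
Op 24: tick 7 -> clock=36. purged={a.com,b.com,d.com,e.com}
Op 25: tick 7 -> clock=43.
Op 26: insert b.com -> 10.0.0.6 (expiry=43+4=47). clock=43
lookup c.com: not in cache (expired or never inserted)

Answer: NXDOMAIN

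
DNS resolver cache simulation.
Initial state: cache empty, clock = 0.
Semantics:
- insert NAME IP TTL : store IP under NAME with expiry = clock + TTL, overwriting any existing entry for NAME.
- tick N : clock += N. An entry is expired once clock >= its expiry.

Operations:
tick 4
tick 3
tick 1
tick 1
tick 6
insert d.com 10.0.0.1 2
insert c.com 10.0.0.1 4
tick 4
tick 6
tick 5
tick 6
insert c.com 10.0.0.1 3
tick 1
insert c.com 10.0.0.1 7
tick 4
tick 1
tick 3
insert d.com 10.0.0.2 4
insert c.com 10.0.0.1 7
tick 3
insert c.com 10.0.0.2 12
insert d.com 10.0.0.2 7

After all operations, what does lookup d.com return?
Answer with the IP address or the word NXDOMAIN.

Answer: 10.0.0.2

Derivation:
Op 1: tick 4 -> clock=4.
Op 2: tick 3 -> clock=7.
Op 3: tick 1 -> clock=8.
Op 4: tick 1 -> clock=9.
Op 5: tick 6 -> clock=15.
Op 6: insert d.com -> 10.0.0.1 (expiry=15+2=17). clock=15
Op 7: insert c.com -> 10.0.0.1 (expiry=15+4=19). clock=15
Op 8: tick 4 -> clock=19. purged={c.com,d.com}
Op 9: tick 6 -> clock=25.
Op 10: tick 5 -> clock=30.
Op 11: tick 6 -> clock=36.
Op 12: insert c.com -> 10.0.0.1 (expiry=36+3=39). clock=36
Op 13: tick 1 -> clock=37.
Op 14: insert c.com -> 10.0.0.1 (expiry=37+7=44). clock=37
Op 15: tick 4 -> clock=41.
Op 16: tick 1 -> clock=42.
Op 17: tick 3 -> clock=45. purged={c.com}
Op 18: insert d.com -> 10.0.0.2 (expiry=45+4=49). clock=45
Op 19: insert c.com -> 10.0.0.1 (expiry=45+7=52). clock=45
Op 20: tick 3 -> clock=48.
Op 21: insert c.com -> 10.0.0.2 (expiry=48+12=60). clock=48
Op 22: insert d.com -> 10.0.0.2 (expiry=48+7=55). clock=48
lookup d.com: present, ip=10.0.0.2 expiry=55 > clock=48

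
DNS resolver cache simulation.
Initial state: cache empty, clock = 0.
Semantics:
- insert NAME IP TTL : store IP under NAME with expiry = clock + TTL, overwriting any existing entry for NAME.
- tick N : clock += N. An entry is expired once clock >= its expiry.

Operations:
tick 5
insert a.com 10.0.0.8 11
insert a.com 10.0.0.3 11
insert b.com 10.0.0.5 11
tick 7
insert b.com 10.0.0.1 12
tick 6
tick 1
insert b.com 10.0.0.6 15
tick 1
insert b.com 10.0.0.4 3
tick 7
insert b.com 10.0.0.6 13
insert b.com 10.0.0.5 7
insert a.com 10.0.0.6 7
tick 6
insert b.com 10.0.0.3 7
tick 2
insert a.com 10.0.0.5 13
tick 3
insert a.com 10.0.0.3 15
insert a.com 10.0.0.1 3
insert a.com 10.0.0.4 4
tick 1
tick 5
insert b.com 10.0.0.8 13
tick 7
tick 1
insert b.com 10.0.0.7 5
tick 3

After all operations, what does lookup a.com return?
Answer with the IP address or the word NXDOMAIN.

Answer: NXDOMAIN

Derivation:
Op 1: tick 5 -> clock=5.
Op 2: insert a.com -> 10.0.0.8 (expiry=5+11=16). clock=5
Op 3: insert a.com -> 10.0.0.3 (expiry=5+11=16). clock=5
Op 4: insert b.com -> 10.0.0.5 (expiry=5+11=16). clock=5
Op 5: tick 7 -> clock=12.
Op 6: insert b.com -> 10.0.0.1 (expiry=12+12=24). clock=12
Op 7: tick 6 -> clock=18. purged={a.com}
Op 8: tick 1 -> clock=19.
Op 9: insert b.com -> 10.0.0.6 (expiry=19+15=34). clock=19
Op 10: tick 1 -> clock=20.
Op 11: insert b.com -> 10.0.0.4 (expiry=20+3=23). clock=20
Op 12: tick 7 -> clock=27. purged={b.com}
Op 13: insert b.com -> 10.0.0.6 (expiry=27+13=40). clock=27
Op 14: insert b.com -> 10.0.0.5 (expiry=27+7=34). clock=27
Op 15: insert a.com -> 10.0.0.6 (expiry=27+7=34). clock=27
Op 16: tick 6 -> clock=33.
Op 17: insert b.com -> 10.0.0.3 (expiry=33+7=40). clock=33
Op 18: tick 2 -> clock=35. purged={a.com}
Op 19: insert a.com -> 10.0.0.5 (expiry=35+13=48). clock=35
Op 20: tick 3 -> clock=38.
Op 21: insert a.com -> 10.0.0.3 (expiry=38+15=53). clock=38
Op 22: insert a.com -> 10.0.0.1 (expiry=38+3=41). clock=38
Op 23: insert a.com -> 10.0.0.4 (expiry=38+4=42). clock=38
Op 24: tick 1 -> clock=39.
Op 25: tick 5 -> clock=44. purged={a.com,b.com}
Op 26: insert b.com -> 10.0.0.8 (expiry=44+13=57). clock=44
Op 27: tick 7 -> clock=51.
Op 28: tick 1 -> clock=52.
Op 29: insert b.com -> 10.0.0.7 (expiry=52+5=57). clock=52
Op 30: tick 3 -> clock=55.
lookup a.com: not in cache (expired or never inserted)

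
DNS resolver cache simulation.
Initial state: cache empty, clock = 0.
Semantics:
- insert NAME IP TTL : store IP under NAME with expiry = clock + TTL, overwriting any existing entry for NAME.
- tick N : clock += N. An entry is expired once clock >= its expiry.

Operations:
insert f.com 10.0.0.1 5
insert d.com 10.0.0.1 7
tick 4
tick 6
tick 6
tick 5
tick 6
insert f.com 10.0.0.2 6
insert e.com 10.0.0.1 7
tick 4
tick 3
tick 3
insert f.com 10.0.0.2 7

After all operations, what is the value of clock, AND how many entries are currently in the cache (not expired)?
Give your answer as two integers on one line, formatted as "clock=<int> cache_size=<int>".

Answer: clock=37 cache_size=1

Derivation:
Op 1: insert f.com -> 10.0.0.1 (expiry=0+5=5). clock=0
Op 2: insert d.com -> 10.0.0.1 (expiry=0+7=7). clock=0
Op 3: tick 4 -> clock=4.
Op 4: tick 6 -> clock=10. purged={d.com,f.com}
Op 5: tick 6 -> clock=16.
Op 6: tick 5 -> clock=21.
Op 7: tick 6 -> clock=27.
Op 8: insert f.com -> 10.0.0.2 (expiry=27+6=33). clock=27
Op 9: insert e.com -> 10.0.0.1 (expiry=27+7=34). clock=27
Op 10: tick 4 -> clock=31.
Op 11: tick 3 -> clock=34. purged={e.com,f.com}
Op 12: tick 3 -> clock=37.
Op 13: insert f.com -> 10.0.0.2 (expiry=37+7=44). clock=37
Final clock = 37
Final cache (unexpired): {f.com} -> size=1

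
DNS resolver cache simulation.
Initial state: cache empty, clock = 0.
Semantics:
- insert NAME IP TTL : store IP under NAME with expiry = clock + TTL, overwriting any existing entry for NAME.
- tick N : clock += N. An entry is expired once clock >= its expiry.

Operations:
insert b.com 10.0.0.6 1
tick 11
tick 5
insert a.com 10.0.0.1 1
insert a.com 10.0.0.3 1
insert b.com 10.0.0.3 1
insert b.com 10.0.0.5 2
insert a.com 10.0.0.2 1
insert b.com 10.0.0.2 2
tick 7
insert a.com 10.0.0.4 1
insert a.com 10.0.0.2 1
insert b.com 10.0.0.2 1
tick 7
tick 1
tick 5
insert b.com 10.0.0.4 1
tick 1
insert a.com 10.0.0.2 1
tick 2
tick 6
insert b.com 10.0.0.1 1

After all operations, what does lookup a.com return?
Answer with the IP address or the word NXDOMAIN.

Op 1: insert b.com -> 10.0.0.6 (expiry=0+1=1). clock=0
Op 2: tick 11 -> clock=11. purged={b.com}
Op 3: tick 5 -> clock=16.
Op 4: insert a.com -> 10.0.0.1 (expiry=16+1=17). clock=16
Op 5: insert a.com -> 10.0.0.3 (expiry=16+1=17). clock=16
Op 6: insert b.com -> 10.0.0.3 (expiry=16+1=17). clock=16
Op 7: insert b.com -> 10.0.0.5 (expiry=16+2=18). clock=16
Op 8: insert a.com -> 10.0.0.2 (expiry=16+1=17). clock=16
Op 9: insert b.com -> 10.0.0.2 (expiry=16+2=18). clock=16
Op 10: tick 7 -> clock=23. purged={a.com,b.com}
Op 11: insert a.com -> 10.0.0.4 (expiry=23+1=24). clock=23
Op 12: insert a.com -> 10.0.0.2 (expiry=23+1=24). clock=23
Op 13: insert b.com -> 10.0.0.2 (expiry=23+1=24). clock=23
Op 14: tick 7 -> clock=30. purged={a.com,b.com}
Op 15: tick 1 -> clock=31.
Op 16: tick 5 -> clock=36.
Op 17: insert b.com -> 10.0.0.4 (expiry=36+1=37). clock=36
Op 18: tick 1 -> clock=37. purged={b.com}
Op 19: insert a.com -> 10.0.0.2 (expiry=37+1=38). clock=37
Op 20: tick 2 -> clock=39. purged={a.com}
Op 21: tick 6 -> clock=45.
Op 22: insert b.com -> 10.0.0.1 (expiry=45+1=46). clock=45
lookup a.com: not in cache (expired or never inserted)

Answer: NXDOMAIN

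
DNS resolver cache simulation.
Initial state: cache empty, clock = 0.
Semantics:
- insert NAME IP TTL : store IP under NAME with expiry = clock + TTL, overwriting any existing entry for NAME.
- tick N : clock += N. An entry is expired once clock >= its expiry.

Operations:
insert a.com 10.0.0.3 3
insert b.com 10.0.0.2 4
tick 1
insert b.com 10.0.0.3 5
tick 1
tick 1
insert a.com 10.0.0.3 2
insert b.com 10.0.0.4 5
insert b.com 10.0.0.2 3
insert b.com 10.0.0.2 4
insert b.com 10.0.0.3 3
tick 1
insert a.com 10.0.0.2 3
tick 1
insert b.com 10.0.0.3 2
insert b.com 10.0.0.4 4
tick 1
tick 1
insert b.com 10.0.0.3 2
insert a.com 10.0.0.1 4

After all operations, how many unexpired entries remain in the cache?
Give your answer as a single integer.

Op 1: insert a.com -> 10.0.0.3 (expiry=0+3=3). clock=0
Op 2: insert b.com -> 10.0.0.2 (expiry=0+4=4). clock=0
Op 3: tick 1 -> clock=1.
Op 4: insert b.com -> 10.0.0.3 (expiry=1+5=6). clock=1
Op 5: tick 1 -> clock=2.
Op 6: tick 1 -> clock=3. purged={a.com}
Op 7: insert a.com -> 10.0.0.3 (expiry=3+2=5). clock=3
Op 8: insert b.com -> 10.0.0.4 (expiry=3+5=8). clock=3
Op 9: insert b.com -> 10.0.0.2 (expiry=3+3=6). clock=3
Op 10: insert b.com -> 10.0.0.2 (expiry=3+4=7). clock=3
Op 11: insert b.com -> 10.0.0.3 (expiry=3+3=6). clock=3
Op 12: tick 1 -> clock=4.
Op 13: insert a.com -> 10.0.0.2 (expiry=4+3=7). clock=4
Op 14: tick 1 -> clock=5.
Op 15: insert b.com -> 10.0.0.3 (expiry=5+2=7). clock=5
Op 16: insert b.com -> 10.0.0.4 (expiry=5+4=9). clock=5
Op 17: tick 1 -> clock=6.
Op 18: tick 1 -> clock=7. purged={a.com}
Op 19: insert b.com -> 10.0.0.3 (expiry=7+2=9). clock=7
Op 20: insert a.com -> 10.0.0.1 (expiry=7+4=11). clock=7
Final cache (unexpired): {a.com,b.com} -> size=2

Answer: 2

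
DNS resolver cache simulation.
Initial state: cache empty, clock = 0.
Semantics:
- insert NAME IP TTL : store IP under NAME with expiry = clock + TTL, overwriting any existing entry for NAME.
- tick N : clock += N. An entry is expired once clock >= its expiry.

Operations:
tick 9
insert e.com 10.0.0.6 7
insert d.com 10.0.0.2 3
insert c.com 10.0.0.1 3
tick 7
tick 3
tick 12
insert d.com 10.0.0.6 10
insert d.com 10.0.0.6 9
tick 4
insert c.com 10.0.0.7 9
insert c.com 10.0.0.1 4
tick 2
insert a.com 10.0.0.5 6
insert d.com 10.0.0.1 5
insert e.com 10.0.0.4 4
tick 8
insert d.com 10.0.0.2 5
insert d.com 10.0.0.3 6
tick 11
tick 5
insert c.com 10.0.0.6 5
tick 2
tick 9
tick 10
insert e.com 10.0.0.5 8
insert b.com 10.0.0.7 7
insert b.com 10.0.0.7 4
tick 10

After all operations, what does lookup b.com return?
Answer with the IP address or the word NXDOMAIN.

Op 1: tick 9 -> clock=9.
Op 2: insert e.com -> 10.0.0.6 (expiry=9+7=16). clock=9
Op 3: insert d.com -> 10.0.0.2 (expiry=9+3=12). clock=9
Op 4: insert c.com -> 10.0.0.1 (expiry=9+3=12). clock=9
Op 5: tick 7 -> clock=16. purged={c.com,d.com,e.com}
Op 6: tick 3 -> clock=19.
Op 7: tick 12 -> clock=31.
Op 8: insert d.com -> 10.0.0.6 (expiry=31+10=41). clock=31
Op 9: insert d.com -> 10.0.0.6 (expiry=31+9=40). clock=31
Op 10: tick 4 -> clock=35.
Op 11: insert c.com -> 10.0.0.7 (expiry=35+9=44). clock=35
Op 12: insert c.com -> 10.0.0.1 (expiry=35+4=39). clock=35
Op 13: tick 2 -> clock=37.
Op 14: insert a.com -> 10.0.0.5 (expiry=37+6=43). clock=37
Op 15: insert d.com -> 10.0.0.1 (expiry=37+5=42). clock=37
Op 16: insert e.com -> 10.0.0.4 (expiry=37+4=41). clock=37
Op 17: tick 8 -> clock=45. purged={a.com,c.com,d.com,e.com}
Op 18: insert d.com -> 10.0.0.2 (expiry=45+5=50). clock=45
Op 19: insert d.com -> 10.0.0.3 (expiry=45+6=51). clock=45
Op 20: tick 11 -> clock=56. purged={d.com}
Op 21: tick 5 -> clock=61.
Op 22: insert c.com -> 10.0.0.6 (expiry=61+5=66). clock=61
Op 23: tick 2 -> clock=63.
Op 24: tick 9 -> clock=72. purged={c.com}
Op 25: tick 10 -> clock=82.
Op 26: insert e.com -> 10.0.0.5 (expiry=82+8=90). clock=82
Op 27: insert b.com -> 10.0.0.7 (expiry=82+7=89). clock=82
Op 28: insert b.com -> 10.0.0.7 (expiry=82+4=86). clock=82
Op 29: tick 10 -> clock=92. purged={b.com,e.com}
lookup b.com: not in cache (expired or never inserted)

Answer: NXDOMAIN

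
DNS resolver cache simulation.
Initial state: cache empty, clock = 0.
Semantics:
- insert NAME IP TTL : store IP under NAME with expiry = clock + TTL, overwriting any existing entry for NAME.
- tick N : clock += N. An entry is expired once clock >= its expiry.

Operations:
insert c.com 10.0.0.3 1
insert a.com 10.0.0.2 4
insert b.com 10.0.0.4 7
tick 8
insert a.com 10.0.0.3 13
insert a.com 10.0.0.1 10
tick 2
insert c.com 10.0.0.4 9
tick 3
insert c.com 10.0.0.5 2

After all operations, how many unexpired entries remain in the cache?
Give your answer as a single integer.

Answer: 2

Derivation:
Op 1: insert c.com -> 10.0.0.3 (expiry=0+1=1). clock=0
Op 2: insert a.com -> 10.0.0.2 (expiry=0+4=4). clock=0
Op 3: insert b.com -> 10.0.0.4 (expiry=0+7=7). clock=0
Op 4: tick 8 -> clock=8. purged={a.com,b.com,c.com}
Op 5: insert a.com -> 10.0.0.3 (expiry=8+13=21). clock=8
Op 6: insert a.com -> 10.0.0.1 (expiry=8+10=18). clock=8
Op 7: tick 2 -> clock=10.
Op 8: insert c.com -> 10.0.0.4 (expiry=10+9=19). clock=10
Op 9: tick 3 -> clock=13.
Op 10: insert c.com -> 10.0.0.5 (expiry=13+2=15). clock=13
Final cache (unexpired): {a.com,c.com} -> size=2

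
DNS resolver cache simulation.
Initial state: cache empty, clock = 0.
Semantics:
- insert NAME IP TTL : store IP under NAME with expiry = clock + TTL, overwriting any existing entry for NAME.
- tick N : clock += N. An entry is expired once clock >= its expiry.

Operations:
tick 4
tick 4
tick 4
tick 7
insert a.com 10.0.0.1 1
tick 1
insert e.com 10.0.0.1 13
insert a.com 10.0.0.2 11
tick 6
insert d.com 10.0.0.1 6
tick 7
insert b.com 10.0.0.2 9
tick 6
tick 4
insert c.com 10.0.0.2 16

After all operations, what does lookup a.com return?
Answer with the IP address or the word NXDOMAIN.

Answer: NXDOMAIN

Derivation:
Op 1: tick 4 -> clock=4.
Op 2: tick 4 -> clock=8.
Op 3: tick 4 -> clock=12.
Op 4: tick 7 -> clock=19.
Op 5: insert a.com -> 10.0.0.1 (expiry=19+1=20). clock=19
Op 6: tick 1 -> clock=20. purged={a.com}
Op 7: insert e.com -> 10.0.0.1 (expiry=20+13=33). clock=20
Op 8: insert a.com -> 10.0.0.2 (expiry=20+11=31). clock=20
Op 9: tick 6 -> clock=26.
Op 10: insert d.com -> 10.0.0.1 (expiry=26+6=32). clock=26
Op 11: tick 7 -> clock=33. purged={a.com,d.com,e.com}
Op 12: insert b.com -> 10.0.0.2 (expiry=33+9=42). clock=33
Op 13: tick 6 -> clock=39.
Op 14: tick 4 -> clock=43. purged={b.com}
Op 15: insert c.com -> 10.0.0.2 (expiry=43+16=59). clock=43
lookup a.com: not in cache (expired or never inserted)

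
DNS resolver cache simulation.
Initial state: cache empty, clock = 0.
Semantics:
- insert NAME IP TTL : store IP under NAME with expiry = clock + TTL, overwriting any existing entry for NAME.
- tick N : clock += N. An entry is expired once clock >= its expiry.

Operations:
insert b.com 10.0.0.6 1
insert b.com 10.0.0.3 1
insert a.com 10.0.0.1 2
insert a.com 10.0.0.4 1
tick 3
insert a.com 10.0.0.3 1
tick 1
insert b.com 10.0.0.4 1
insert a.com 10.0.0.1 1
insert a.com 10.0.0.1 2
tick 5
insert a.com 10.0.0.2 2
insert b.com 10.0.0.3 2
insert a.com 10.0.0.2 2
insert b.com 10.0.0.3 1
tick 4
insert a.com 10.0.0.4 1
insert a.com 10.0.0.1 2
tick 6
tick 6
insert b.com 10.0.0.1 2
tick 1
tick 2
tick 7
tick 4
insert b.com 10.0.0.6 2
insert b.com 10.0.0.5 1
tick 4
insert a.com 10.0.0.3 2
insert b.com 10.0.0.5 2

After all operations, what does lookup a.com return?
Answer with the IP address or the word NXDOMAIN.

Op 1: insert b.com -> 10.0.0.6 (expiry=0+1=1). clock=0
Op 2: insert b.com -> 10.0.0.3 (expiry=0+1=1). clock=0
Op 3: insert a.com -> 10.0.0.1 (expiry=0+2=2). clock=0
Op 4: insert a.com -> 10.0.0.4 (expiry=0+1=1). clock=0
Op 5: tick 3 -> clock=3. purged={a.com,b.com}
Op 6: insert a.com -> 10.0.0.3 (expiry=3+1=4). clock=3
Op 7: tick 1 -> clock=4. purged={a.com}
Op 8: insert b.com -> 10.0.0.4 (expiry=4+1=5). clock=4
Op 9: insert a.com -> 10.0.0.1 (expiry=4+1=5). clock=4
Op 10: insert a.com -> 10.0.0.1 (expiry=4+2=6). clock=4
Op 11: tick 5 -> clock=9. purged={a.com,b.com}
Op 12: insert a.com -> 10.0.0.2 (expiry=9+2=11). clock=9
Op 13: insert b.com -> 10.0.0.3 (expiry=9+2=11). clock=9
Op 14: insert a.com -> 10.0.0.2 (expiry=9+2=11). clock=9
Op 15: insert b.com -> 10.0.0.3 (expiry=9+1=10). clock=9
Op 16: tick 4 -> clock=13. purged={a.com,b.com}
Op 17: insert a.com -> 10.0.0.4 (expiry=13+1=14). clock=13
Op 18: insert a.com -> 10.0.0.1 (expiry=13+2=15). clock=13
Op 19: tick 6 -> clock=19. purged={a.com}
Op 20: tick 6 -> clock=25.
Op 21: insert b.com -> 10.0.0.1 (expiry=25+2=27). clock=25
Op 22: tick 1 -> clock=26.
Op 23: tick 2 -> clock=28. purged={b.com}
Op 24: tick 7 -> clock=35.
Op 25: tick 4 -> clock=39.
Op 26: insert b.com -> 10.0.0.6 (expiry=39+2=41). clock=39
Op 27: insert b.com -> 10.0.0.5 (expiry=39+1=40). clock=39
Op 28: tick 4 -> clock=43. purged={b.com}
Op 29: insert a.com -> 10.0.0.3 (expiry=43+2=45). clock=43
Op 30: insert b.com -> 10.0.0.5 (expiry=43+2=45). clock=43
lookup a.com: present, ip=10.0.0.3 expiry=45 > clock=43

Answer: 10.0.0.3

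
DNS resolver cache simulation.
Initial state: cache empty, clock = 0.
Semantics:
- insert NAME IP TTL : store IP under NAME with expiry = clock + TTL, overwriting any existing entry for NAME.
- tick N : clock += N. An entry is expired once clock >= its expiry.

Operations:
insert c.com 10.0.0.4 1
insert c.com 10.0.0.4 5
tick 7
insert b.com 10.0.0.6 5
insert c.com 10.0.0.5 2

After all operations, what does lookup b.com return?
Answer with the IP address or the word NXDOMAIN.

Answer: 10.0.0.6

Derivation:
Op 1: insert c.com -> 10.0.0.4 (expiry=0+1=1). clock=0
Op 2: insert c.com -> 10.0.0.4 (expiry=0+5=5). clock=0
Op 3: tick 7 -> clock=7. purged={c.com}
Op 4: insert b.com -> 10.0.0.6 (expiry=7+5=12). clock=7
Op 5: insert c.com -> 10.0.0.5 (expiry=7+2=9). clock=7
lookup b.com: present, ip=10.0.0.6 expiry=12 > clock=7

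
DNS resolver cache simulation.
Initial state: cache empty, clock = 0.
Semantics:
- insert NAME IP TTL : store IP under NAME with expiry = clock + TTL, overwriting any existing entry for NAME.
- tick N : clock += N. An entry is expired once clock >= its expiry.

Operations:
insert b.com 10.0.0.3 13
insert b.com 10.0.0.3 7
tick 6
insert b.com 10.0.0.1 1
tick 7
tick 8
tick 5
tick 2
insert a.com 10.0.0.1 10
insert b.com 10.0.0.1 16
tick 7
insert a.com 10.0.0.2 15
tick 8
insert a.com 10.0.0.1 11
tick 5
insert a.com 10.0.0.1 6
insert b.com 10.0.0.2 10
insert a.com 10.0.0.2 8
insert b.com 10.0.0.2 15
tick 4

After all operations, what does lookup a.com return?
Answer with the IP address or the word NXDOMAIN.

Op 1: insert b.com -> 10.0.0.3 (expiry=0+13=13). clock=0
Op 2: insert b.com -> 10.0.0.3 (expiry=0+7=7). clock=0
Op 3: tick 6 -> clock=6.
Op 4: insert b.com -> 10.0.0.1 (expiry=6+1=7). clock=6
Op 5: tick 7 -> clock=13. purged={b.com}
Op 6: tick 8 -> clock=21.
Op 7: tick 5 -> clock=26.
Op 8: tick 2 -> clock=28.
Op 9: insert a.com -> 10.0.0.1 (expiry=28+10=38). clock=28
Op 10: insert b.com -> 10.0.0.1 (expiry=28+16=44). clock=28
Op 11: tick 7 -> clock=35.
Op 12: insert a.com -> 10.0.0.2 (expiry=35+15=50). clock=35
Op 13: tick 8 -> clock=43.
Op 14: insert a.com -> 10.0.0.1 (expiry=43+11=54). clock=43
Op 15: tick 5 -> clock=48. purged={b.com}
Op 16: insert a.com -> 10.0.0.1 (expiry=48+6=54). clock=48
Op 17: insert b.com -> 10.0.0.2 (expiry=48+10=58). clock=48
Op 18: insert a.com -> 10.0.0.2 (expiry=48+8=56). clock=48
Op 19: insert b.com -> 10.0.0.2 (expiry=48+15=63). clock=48
Op 20: tick 4 -> clock=52.
lookup a.com: present, ip=10.0.0.2 expiry=56 > clock=52

Answer: 10.0.0.2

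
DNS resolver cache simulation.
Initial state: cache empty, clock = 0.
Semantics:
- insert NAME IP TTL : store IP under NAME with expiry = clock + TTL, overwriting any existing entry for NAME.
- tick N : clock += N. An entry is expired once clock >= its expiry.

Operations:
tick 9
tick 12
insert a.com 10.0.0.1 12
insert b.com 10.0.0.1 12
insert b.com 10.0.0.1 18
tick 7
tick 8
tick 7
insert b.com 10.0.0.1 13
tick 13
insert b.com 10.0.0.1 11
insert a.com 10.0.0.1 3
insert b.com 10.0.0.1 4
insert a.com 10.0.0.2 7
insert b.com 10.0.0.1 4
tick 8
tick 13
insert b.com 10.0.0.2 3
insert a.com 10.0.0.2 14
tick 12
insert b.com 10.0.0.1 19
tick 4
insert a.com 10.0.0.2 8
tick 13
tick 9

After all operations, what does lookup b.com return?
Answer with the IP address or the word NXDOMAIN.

Answer: NXDOMAIN

Derivation:
Op 1: tick 9 -> clock=9.
Op 2: tick 12 -> clock=21.
Op 3: insert a.com -> 10.0.0.1 (expiry=21+12=33). clock=21
Op 4: insert b.com -> 10.0.0.1 (expiry=21+12=33). clock=21
Op 5: insert b.com -> 10.0.0.1 (expiry=21+18=39). clock=21
Op 6: tick 7 -> clock=28.
Op 7: tick 8 -> clock=36. purged={a.com}
Op 8: tick 7 -> clock=43. purged={b.com}
Op 9: insert b.com -> 10.0.0.1 (expiry=43+13=56). clock=43
Op 10: tick 13 -> clock=56. purged={b.com}
Op 11: insert b.com -> 10.0.0.1 (expiry=56+11=67). clock=56
Op 12: insert a.com -> 10.0.0.1 (expiry=56+3=59). clock=56
Op 13: insert b.com -> 10.0.0.1 (expiry=56+4=60). clock=56
Op 14: insert a.com -> 10.0.0.2 (expiry=56+7=63). clock=56
Op 15: insert b.com -> 10.0.0.1 (expiry=56+4=60). clock=56
Op 16: tick 8 -> clock=64. purged={a.com,b.com}
Op 17: tick 13 -> clock=77.
Op 18: insert b.com -> 10.0.0.2 (expiry=77+3=80). clock=77
Op 19: insert a.com -> 10.0.0.2 (expiry=77+14=91). clock=77
Op 20: tick 12 -> clock=89. purged={b.com}
Op 21: insert b.com -> 10.0.0.1 (expiry=89+19=108). clock=89
Op 22: tick 4 -> clock=93. purged={a.com}
Op 23: insert a.com -> 10.0.0.2 (expiry=93+8=101). clock=93
Op 24: tick 13 -> clock=106. purged={a.com}
Op 25: tick 9 -> clock=115. purged={b.com}
lookup b.com: not in cache (expired or never inserted)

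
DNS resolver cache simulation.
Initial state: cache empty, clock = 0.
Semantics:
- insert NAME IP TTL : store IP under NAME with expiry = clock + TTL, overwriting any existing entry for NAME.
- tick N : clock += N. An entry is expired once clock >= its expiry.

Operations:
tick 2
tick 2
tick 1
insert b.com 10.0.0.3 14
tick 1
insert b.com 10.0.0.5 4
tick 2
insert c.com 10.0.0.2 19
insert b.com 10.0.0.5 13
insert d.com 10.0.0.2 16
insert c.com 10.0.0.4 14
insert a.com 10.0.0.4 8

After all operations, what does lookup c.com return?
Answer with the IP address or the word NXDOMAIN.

Op 1: tick 2 -> clock=2.
Op 2: tick 2 -> clock=4.
Op 3: tick 1 -> clock=5.
Op 4: insert b.com -> 10.0.0.3 (expiry=5+14=19). clock=5
Op 5: tick 1 -> clock=6.
Op 6: insert b.com -> 10.0.0.5 (expiry=6+4=10). clock=6
Op 7: tick 2 -> clock=8.
Op 8: insert c.com -> 10.0.0.2 (expiry=8+19=27). clock=8
Op 9: insert b.com -> 10.0.0.5 (expiry=8+13=21). clock=8
Op 10: insert d.com -> 10.0.0.2 (expiry=8+16=24). clock=8
Op 11: insert c.com -> 10.0.0.4 (expiry=8+14=22). clock=8
Op 12: insert a.com -> 10.0.0.4 (expiry=8+8=16). clock=8
lookup c.com: present, ip=10.0.0.4 expiry=22 > clock=8

Answer: 10.0.0.4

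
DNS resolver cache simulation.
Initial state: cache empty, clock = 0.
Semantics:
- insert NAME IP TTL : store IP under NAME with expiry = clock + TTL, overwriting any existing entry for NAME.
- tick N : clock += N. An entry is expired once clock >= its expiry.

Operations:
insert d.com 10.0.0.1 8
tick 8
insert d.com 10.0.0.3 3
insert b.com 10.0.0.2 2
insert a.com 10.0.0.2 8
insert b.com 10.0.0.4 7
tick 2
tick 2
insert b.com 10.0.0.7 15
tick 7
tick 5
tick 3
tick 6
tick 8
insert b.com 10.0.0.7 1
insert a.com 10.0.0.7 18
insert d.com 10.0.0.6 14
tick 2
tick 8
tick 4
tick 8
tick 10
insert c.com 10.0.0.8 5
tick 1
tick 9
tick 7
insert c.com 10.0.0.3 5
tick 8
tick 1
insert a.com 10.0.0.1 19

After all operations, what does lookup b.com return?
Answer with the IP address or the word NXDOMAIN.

Answer: NXDOMAIN

Derivation:
Op 1: insert d.com -> 10.0.0.1 (expiry=0+8=8). clock=0
Op 2: tick 8 -> clock=8. purged={d.com}
Op 3: insert d.com -> 10.0.0.3 (expiry=8+3=11). clock=8
Op 4: insert b.com -> 10.0.0.2 (expiry=8+2=10). clock=8
Op 5: insert a.com -> 10.0.0.2 (expiry=8+8=16). clock=8
Op 6: insert b.com -> 10.0.0.4 (expiry=8+7=15). clock=8
Op 7: tick 2 -> clock=10.
Op 8: tick 2 -> clock=12. purged={d.com}
Op 9: insert b.com -> 10.0.0.7 (expiry=12+15=27). clock=12
Op 10: tick 7 -> clock=19. purged={a.com}
Op 11: tick 5 -> clock=24.
Op 12: tick 3 -> clock=27. purged={b.com}
Op 13: tick 6 -> clock=33.
Op 14: tick 8 -> clock=41.
Op 15: insert b.com -> 10.0.0.7 (expiry=41+1=42). clock=41
Op 16: insert a.com -> 10.0.0.7 (expiry=41+18=59). clock=41
Op 17: insert d.com -> 10.0.0.6 (expiry=41+14=55). clock=41
Op 18: tick 2 -> clock=43. purged={b.com}
Op 19: tick 8 -> clock=51.
Op 20: tick 4 -> clock=55. purged={d.com}
Op 21: tick 8 -> clock=63. purged={a.com}
Op 22: tick 10 -> clock=73.
Op 23: insert c.com -> 10.0.0.8 (expiry=73+5=78). clock=73
Op 24: tick 1 -> clock=74.
Op 25: tick 9 -> clock=83. purged={c.com}
Op 26: tick 7 -> clock=90.
Op 27: insert c.com -> 10.0.0.3 (expiry=90+5=95). clock=90
Op 28: tick 8 -> clock=98. purged={c.com}
Op 29: tick 1 -> clock=99.
Op 30: insert a.com -> 10.0.0.1 (expiry=99+19=118). clock=99
lookup b.com: not in cache (expired or never inserted)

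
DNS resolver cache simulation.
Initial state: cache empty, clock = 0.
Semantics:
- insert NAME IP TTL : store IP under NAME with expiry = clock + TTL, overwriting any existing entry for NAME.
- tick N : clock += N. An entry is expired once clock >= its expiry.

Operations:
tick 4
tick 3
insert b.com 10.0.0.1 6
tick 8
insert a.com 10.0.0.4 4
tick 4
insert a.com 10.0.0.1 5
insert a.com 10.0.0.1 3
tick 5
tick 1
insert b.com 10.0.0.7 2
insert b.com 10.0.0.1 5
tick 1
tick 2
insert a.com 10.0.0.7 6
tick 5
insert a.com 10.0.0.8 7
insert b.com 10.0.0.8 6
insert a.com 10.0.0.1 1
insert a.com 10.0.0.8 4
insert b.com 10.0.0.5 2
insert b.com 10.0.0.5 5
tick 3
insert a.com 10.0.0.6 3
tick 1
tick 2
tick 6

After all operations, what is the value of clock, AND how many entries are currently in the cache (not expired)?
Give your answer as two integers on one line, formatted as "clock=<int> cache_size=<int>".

Answer: clock=45 cache_size=0

Derivation:
Op 1: tick 4 -> clock=4.
Op 2: tick 3 -> clock=7.
Op 3: insert b.com -> 10.0.0.1 (expiry=7+6=13). clock=7
Op 4: tick 8 -> clock=15. purged={b.com}
Op 5: insert a.com -> 10.0.0.4 (expiry=15+4=19). clock=15
Op 6: tick 4 -> clock=19. purged={a.com}
Op 7: insert a.com -> 10.0.0.1 (expiry=19+5=24). clock=19
Op 8: insert a.com -> 10.0.0.1 (expiry=19+3=22). clock=19
Op 9: tick 5 -> clock=24. purged={a.com}
Op 10: tick 1 -> clock=25.
Op 11: insert b.com -> 10.0.0.7 (expiry=25+2=27). clock=25
Op 12: insert b.com -> 10.0.0.1 (expiry=25+5=30). clock=25
Op 13: tick 1 -> clock=26.
Op 14: tick 2 -> clock=28.
Op 15: insert a.com -> 10.0.0.7 (expiry=28+6=34). clock=28
Op 16: tick 5 -> clock=33. purged={b.com}
Op 17: insert a.com -> 10.0.0.8 (expiry=33+7=40). clock=33
Op 18: insert b.com -> 10.0.0.8 (expiry=33+6=39). clock=33
Op 19: insert a.com -> 10.0.0.1 (expiry=33+1=34). clock=33
Op 20: insert a.com -> 10.0.0.8 (expiry=33+4=37). clock=33
Op 21: insert b.com -> 10.0.0.5 (expiry=33+2=35). clock=33
Op 22: insert b.com -> 10.0.0.5 (expiry=33+5=38). clock=33
Op 23: tick 3 -> clock=36.
Op 24: insert a.com -> 10.0.0.6 (expiry=36+3=39). clock=36
Op 25: tick 1 -> clock=37.
Op 26: tick 2 -> clock=39. purged={a.com,b.com}
Op 27: tick 6 -> clock=45.
Final clock = 45
Final cache (unexpired): {} -> size=0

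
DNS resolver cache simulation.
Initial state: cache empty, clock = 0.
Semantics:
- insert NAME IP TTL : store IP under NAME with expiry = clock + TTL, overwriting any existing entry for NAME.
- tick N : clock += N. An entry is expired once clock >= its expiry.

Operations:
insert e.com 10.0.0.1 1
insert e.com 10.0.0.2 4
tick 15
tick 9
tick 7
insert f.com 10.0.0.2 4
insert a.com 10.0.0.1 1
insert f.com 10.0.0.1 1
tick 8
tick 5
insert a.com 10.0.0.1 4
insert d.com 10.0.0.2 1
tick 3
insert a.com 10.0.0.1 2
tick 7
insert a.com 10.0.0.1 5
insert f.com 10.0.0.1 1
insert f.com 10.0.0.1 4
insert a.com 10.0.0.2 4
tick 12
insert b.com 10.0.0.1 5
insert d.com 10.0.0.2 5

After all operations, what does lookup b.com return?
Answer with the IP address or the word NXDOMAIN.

Op 1: insert e.com -> 10.0.0.1 (expiry=0+1=1). clock=0
Op 2: insert e.com -> 10.0.0.2 (expiry=0+4=4). clock=0
Op 3: tick 15 -> clock=15. purged={e.com}
Op 4: tick 9 -> clock=24.
Op 5: tick 7 -> clock=31.
Op 6: insert f.com -> 10.0.0.2 (expiry=31+4=35). clock=31
Op 7: insert a.com -> 10.0.0.1 (expiry=31+1=32). clock=31
Op 8: insert f.com -> 10.0.0.1 (expiry=31+1=32). clock=31
Op 9: tick 8 -> clock=39. purged={a.com,f.com}
Op 10: tick 5 -> clock=44.
Op 11: insert a.com -> 10.0.0.1 (expiry=44+4=48). clock=44
Op 12: insert d.com -> 10.0.0.2 (expiry=44+1=45). clock=44
Op 13: tick 3 -> clock=47. purged={d.com}
Op 14: insert a.com -> 10.0.0.1 (expiry=47+2=49). clock=47
Op 15: tick 7 -> clock=54. purged={a.com}
Op 16: insert a.com -> 10.0.0.1 (expiry=54+5=59). clock=54
Op 17: insert f.com -> 10.0.0.1 (expiry=54+1=55). clock=54
Op 18: insert f.com -> 10.0.0.1 (expiry=54+4=58). clock=54
Op 19: insert a.com -> 10.0.0.2 (expiry=54+4=58). clock=54
Op 20: tick 12 -> clock=66. purged={a.com,f.com}
Op 21: insert b.com -> 10.0.0.1 (expiry=66+5=71). clock=66
Op 22: insert d.com -> 10.0.0.2 (expiry=66+5=71). clock=66
lookup b.com: present, ip=10.0.0.1 expiry=71 > clock=66

Answer: 10.0.0.1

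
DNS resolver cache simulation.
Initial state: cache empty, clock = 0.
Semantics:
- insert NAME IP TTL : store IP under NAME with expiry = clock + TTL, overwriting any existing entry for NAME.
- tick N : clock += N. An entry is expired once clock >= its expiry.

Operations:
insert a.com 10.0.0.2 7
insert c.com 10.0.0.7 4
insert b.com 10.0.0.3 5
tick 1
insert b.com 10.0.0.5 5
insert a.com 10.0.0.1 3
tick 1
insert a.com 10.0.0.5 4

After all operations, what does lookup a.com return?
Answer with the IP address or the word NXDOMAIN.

Op 1: insert a.com -> 10.0.0.2 (expiry=0+7=7). clock=0
Op 2: insert c.com -> 10.0.0.7 (expiry=0+4=4). clock=0
Op 3: insert b.com -> 10.0.0.3 (expiry=0+5=5). clock=0
Op 4: tick 1 -> clock=1.
Op 5: insert b.com -> 10.0.0.5 (expiry=1+5=6). clock=1
Op 6: insert a.com -> 10.0.0.1 (expiry=1+3=4). clock=1
Op 7: tick 1 -> clock=2.
Op 8: insert a.com -> 10.0.0.5 (expiry=2+4=6). clock=2
lookup a.com: present, ip=10.0.0.5 expiry=6 > clock=2

Answer: 10.0.0.5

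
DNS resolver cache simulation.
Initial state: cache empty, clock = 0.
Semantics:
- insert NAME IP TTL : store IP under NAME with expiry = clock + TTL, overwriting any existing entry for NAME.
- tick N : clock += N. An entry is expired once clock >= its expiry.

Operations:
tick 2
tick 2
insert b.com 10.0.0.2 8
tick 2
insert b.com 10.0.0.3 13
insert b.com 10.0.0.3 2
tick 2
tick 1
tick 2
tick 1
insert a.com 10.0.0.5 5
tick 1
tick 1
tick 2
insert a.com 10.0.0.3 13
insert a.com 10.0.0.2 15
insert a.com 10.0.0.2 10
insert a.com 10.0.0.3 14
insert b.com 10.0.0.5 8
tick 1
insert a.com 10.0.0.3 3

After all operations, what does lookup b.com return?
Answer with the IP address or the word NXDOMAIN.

Answer: 10.0.0.5

Derivation:
Op 1: tick 2 -> clock=2.
Op 2: tick 2 -> clock=4.
Op 3: insert b.com -> 10.0.0.2 (expiry=4+8=12). clock=4
Op 4: tick 2 -> clock=6.
Op 5: insert b.com -> 10.0.0.3 (expiry=6+13=19). clock=6
Op 6: insert b.com -> 10.0.0.3 (expiry=6+2=8). clock=6
Op 7: tick 2 -> clock=8. purged={b.com}
Op 8: tick 1 -> clock=9.
Op 9: tick 2 -> clock=11.
Op 10: tick 1 -> clock=12.
Op 11: insert a.com -> 10.0.0.5 (expiry=12+5=17). clock=12
Op 12: tick 1 -> clock=13.
Op 13: tick 1 -> clock=14.
Op 14: tick 2 -> clock=16.
Op 15: insert a.com -> 10.0.0.3 (expiry=16+13=29). clock=16
Op 16: insert a.com -> 10.0.0.2 (expiry=16+15=31). clock=16
Op 17: insert a.com -> 10.0.0.2 (expiry=16+10=26). clock=16
Op 18: insert a.com -> 10.0.0.3 (expiry=16+14=30). clock=16
Op 19: insert b.com -> 10.0.0.5 (expiry=16+8=24). clock=16
Op 20: tick 1 -> clock=17.
Op 21: insert a.com -> 10.0.0.3 (expiry=17+3=20). clock=17
lookup b.com: present, ip=10.0.0.5 expiry=24 > clock=17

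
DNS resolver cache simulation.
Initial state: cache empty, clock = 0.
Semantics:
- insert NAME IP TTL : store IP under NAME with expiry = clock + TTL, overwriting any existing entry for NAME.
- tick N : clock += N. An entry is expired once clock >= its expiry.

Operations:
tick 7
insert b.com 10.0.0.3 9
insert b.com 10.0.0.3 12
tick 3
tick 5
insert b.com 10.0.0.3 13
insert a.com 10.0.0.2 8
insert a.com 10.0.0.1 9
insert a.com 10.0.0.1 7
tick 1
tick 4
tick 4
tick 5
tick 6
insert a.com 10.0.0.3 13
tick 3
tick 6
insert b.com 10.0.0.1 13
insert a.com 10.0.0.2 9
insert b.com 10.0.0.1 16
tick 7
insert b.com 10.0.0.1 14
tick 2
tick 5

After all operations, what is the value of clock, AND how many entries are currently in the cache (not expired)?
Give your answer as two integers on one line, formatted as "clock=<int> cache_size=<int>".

Answer: clock=58 cache_size=1

Derivation:
Op 1: tick 7 -> clock=7.
Op 2: insert b.com -> 10.0.0.3 (expiry=7+9=16). clock=7
Op 3: insert b.com -> 10.0.0.3 (expiry=7+12=19). clock=7
Op 4: tick 3 -> clock=10.
Op 5: tick 5 -> clock=15.
Op 6: insert b.com -> 10.0.0.3 (expiry=15+13=28). clock=15
Op 7: insert a.com -> 10.0.0.2 (expiry=15+8=23). clock=15
Op 8: insert a.com -> 10.0.0.1 (expiry=15+9=24). clock=15
Op 9: insert a.com -> 10.0.0.1 (expiry=15+7=22). clock=15
Op 10: tick 1 -> clock=16.
Op 11: tick 4 -> clock=20.
Op 12: tick 4 -> clock=24. purged={a.com}
Op 13: tick 5 -> clock=29. purged={b.com}
Op 14: tick 6 -> clock=35.
Op 15: insert a.com -> 10.0.0.3 (expiry=35+13=48). clock=35
Op 16: tick 3 -> clock=38.
Op 17: tick 6 -> clock=44.
Op 18: insert b.com -> 10.0.0.1 (expiry=44+13=57). clock=44
Op 19: insert a.com -> 10.0.0.2 (expiry=44+9=53). clock=44
Op 20: insert b.com -> 10.0.0.1 (expiry=44+16=60). clock=44
Op 21: tick 7 -> clock=51.
Op 22: insert b.com -> 10.0.0.1 (expiry=51+14=65). clock=51
Op 23: tick 2 -> clock=53. purged={a.com}
Op 24: tick 5 -> clock=58.
Final clock = 58
Final cache (unexpired): {b.com} -> size=1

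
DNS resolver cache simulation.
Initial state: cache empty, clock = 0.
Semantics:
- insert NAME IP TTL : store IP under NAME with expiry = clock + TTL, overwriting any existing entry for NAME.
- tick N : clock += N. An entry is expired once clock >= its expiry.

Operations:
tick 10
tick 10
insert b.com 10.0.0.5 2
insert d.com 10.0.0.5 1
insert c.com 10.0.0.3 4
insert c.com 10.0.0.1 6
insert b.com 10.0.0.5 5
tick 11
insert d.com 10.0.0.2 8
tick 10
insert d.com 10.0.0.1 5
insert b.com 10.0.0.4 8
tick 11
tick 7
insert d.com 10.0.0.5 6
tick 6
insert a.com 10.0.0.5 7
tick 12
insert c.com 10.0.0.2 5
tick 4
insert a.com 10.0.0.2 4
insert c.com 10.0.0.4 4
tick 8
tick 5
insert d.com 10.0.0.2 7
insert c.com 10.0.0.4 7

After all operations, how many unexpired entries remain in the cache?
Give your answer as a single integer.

Answer: 2

Derivation:
Op 1: tick 10 -> clock=10.
Op 2: tick 10 -> clock=20.
Op 3: insert b.com -> 10.0.0.5 (expiry=20+2=22). clock=20
Op 4: insert d.com -> 10.0.0.5 (expiry=20+1=21). clock=20
Op 5: insert c.com -> 10.0.0.3 (expiry=20+4=24). clock=20
Op 6: insert c.com -> 10.0.0.1 (expiry=20+6=26). clock=20
Op 7: insert b.com -> 10.0.0.5 (expiry=20+5=25). clock=20
Op 8: tick 11 -> clock=31. purged={b.com,c.com,d.com}
Op 9: insert d.com -> 10.0.0.2 (expiry=31+8=39). clock=31
Op 10: tick 10 -> clock=41. purged={d.com}
Op 11: insert d.com -> 10.0.0.1 (expiry=41+5=46). clock=41
Op 12: insert b.com -> 10.0.0.4 (expiry=41+8=49). clock=41
Op 13: tick 11 -> clock=52. purged={b.com,d.com}
Op 14: tick 7 -> clock=59.
Op 15: insert d.com -> 10.0.0.5 (expiry=59+6=65). clock=59
Op 16: tick 6 -> clock=65. purged={d.com}
Op 17: insert a.com -> 10.0.0.5 (expiry=65+7=72). clock=65
Op 18: tick 12 -> clock=77. purged={a.com}
Op 19: insert c.com -> 10.0.0.2 (expiry=77+5=82). clock=77
Op 20: tick 4 -> clock=81.
Op 21: insert a.com -> 10.0.0.2 (expiry=81+4=85). clock=81
Op 22: insert c.com -> 10.0.0.4 (expiry=81+4=85). clock=81
Op 23: tick 8 -> clock=89. purged={a.com,c.com}
Op 24: tick 5 -> clock=94.
Op 25: insert d.com -> 10.0.0.2 (expiry=94+7=101). clock=94
Op 26: insert c.com -> 10.0.0.4 (expiry=94+7=101). clock=94
Final cache (unexpired): {c.com,d.com} -> size=2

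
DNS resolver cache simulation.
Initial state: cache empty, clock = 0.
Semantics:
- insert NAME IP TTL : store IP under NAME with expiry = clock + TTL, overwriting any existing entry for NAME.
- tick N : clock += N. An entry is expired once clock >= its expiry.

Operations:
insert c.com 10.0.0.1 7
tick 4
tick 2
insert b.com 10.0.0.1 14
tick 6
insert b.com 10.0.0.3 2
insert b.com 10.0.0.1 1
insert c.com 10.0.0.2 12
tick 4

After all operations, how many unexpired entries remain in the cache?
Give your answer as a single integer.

Answer: 1

Derivation:
Op 1: insert c.com -> 10.0.0.1 (expiry=0+7=7). clock=0
Op 2: tick 4 -> clock=4.
Op 3: tick 2 -> clock=6.
Op 4: insert b.com -> 10.0.0.1 (expiry=6+14=20). clock=6
Op 5: tick 6 -> clock=12. purged={c.com}
Op 6: insert b.com -> 10.0.0.3 (expiry=12+2=14). clock=12
Op 7: insert b.com -> 10.0.0.1 (expiry=12+1=13). clock=12
Op 8: insert c.com -> 10.0.0.2 (expiry=12+12=24). clock=12
Op 9: tick 4 -> clock=16. purged={b.com}
Final cache (unexpired): {c.com} -> size=1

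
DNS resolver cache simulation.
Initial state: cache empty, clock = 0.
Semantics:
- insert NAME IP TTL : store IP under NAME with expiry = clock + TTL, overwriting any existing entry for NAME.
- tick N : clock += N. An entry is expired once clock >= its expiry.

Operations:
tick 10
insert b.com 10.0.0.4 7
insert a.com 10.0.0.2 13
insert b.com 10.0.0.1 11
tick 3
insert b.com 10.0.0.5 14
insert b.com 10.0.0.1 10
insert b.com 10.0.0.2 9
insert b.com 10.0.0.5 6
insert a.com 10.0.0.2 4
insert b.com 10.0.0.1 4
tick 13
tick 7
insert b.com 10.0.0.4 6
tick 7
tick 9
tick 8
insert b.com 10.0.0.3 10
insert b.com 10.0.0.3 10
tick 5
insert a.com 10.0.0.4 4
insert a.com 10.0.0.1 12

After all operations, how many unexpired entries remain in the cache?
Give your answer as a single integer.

Op 1: tick 10 -> clock=10.
Op 2: insert b.com -> 10.0.0.4 (expiry=10+7=17). clock=10
Op 3: insert a.com -> 10.0.0.2 (expiry=10+13=23). clock=10
Op 4: insert b.com -> 10.0.0.1 (expiry=10+11=21). clock=10
Op 5: tick 3 -> clock=13.
Op 6: insert b.com -> 10.0.0.5 (expiry=13+14=27). clock=13
Op 7: insert b.com -> 10.0.0.1 (expiry=13+10=23). clock=13
Op 8: insert b.com -> 10.0.0.2 (expiry=13+9=22). clock=13
Op 9: insert b.com -> 10.0.0.5 (expiry=13+6=19). clock=13
Op 10: insert a.com -> 10.0.0.2 (expiry=13+4=17). clock=13
Op 11: insert b.com -> 10.0.0.1 (expiry=13+4=17). clock=13
Op 12: tick 13 -> clock=26. purged={a.com,b.com}
Op 13: tick 7 -> clock=33.
Op 14: insert b.com -> 10.0.0.4 (expiry=33+6=39). clock=33
Op 15: tick 7 -> clock=40. purged={b.com}
Op 16: tick 9 -> clock=49.
Op 17: tick 8 -> clock=57.
Op 18: insert b.com -> 10.0.0.3 (expiry=57+10=67). clock=57
Op 19: insert b.com -> 10.0.0.3 (expiry=57+10=67). clock=57
Op 20: tick 5 -> clock=62.
Op 21: insert a.com -> 10.0.0.4 (expiry=62+4=66). clock=62
Op 22: insert a.com -> 10.0.0.1 (expiry=62+12=74). clock=62
Final cache (unexpired): {a.com,b.com} -> size=2

Answer: 2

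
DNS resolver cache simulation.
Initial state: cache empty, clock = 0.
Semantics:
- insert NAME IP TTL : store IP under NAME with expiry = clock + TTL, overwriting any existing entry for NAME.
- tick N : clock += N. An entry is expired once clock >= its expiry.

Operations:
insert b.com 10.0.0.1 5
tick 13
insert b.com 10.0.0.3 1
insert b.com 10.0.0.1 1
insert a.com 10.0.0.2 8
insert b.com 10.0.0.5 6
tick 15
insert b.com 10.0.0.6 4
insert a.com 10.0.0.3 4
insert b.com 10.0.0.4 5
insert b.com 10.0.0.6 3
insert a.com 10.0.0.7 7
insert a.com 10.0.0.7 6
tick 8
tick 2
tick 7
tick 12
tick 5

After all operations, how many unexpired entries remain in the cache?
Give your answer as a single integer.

Op 1: insert b.com -> 10.0.0.1 (expiry=0+5=5). clock=0
Op 2: tick 13 -> clock=13. purged={b.com}
Op 3: insert b.com -> 10.0.0.3 (expiry=13+1=14). clock=13
Op 4: insert b.com -> 10.0.0.1 (expiry=13+1=14). clock=13
Op 5: insert a.com -> 10.0.0.2 (expiry=13+8=21). clock=13
Op 6: insert b.com -> 10.0.0.5 (expiry=13+6=19). clock=13
Op 7: tick 15 -> clock=28. purged={a.com,b.com}
Op 8: insert b.com -> 10.0.0.6 (expiry=28+4=32). clock=28
Op 9: insert a.com -> 10.0.0.3 (expiry=28+4=32). clock=28
Op 10: insert b.com -> 10.0.0.4 (expiry=28+5=33). clock=28
Op 11: insert b.com -> 10.0.0.6 (expiry=28+3=31). clock=28
Op 12: insert a.com -> 10.0.0.7 (expiry=28+7=35). clock=28
Op 13: insert a.com -> 10.0.0.7 (expiry=28+6=34). clock=28
Op 14: tick 8 -> clock=36. purged={a.com,b.com}
Op 15: tick 2 -> clock=38.
Op 16: tick 7 -> clock=45.
Op 17: tick 12 -> clock=57.
Op 18: tick 5 -> clock=62.
Final cache (unexpired): {} -> size=0

Answer: 0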